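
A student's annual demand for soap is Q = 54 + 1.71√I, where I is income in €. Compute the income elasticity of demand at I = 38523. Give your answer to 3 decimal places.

At I = 38523: Q = 389.626.
dQ/dI = 1.71/(2√I) = 0.00435618 at this income.
η = (dQ/dI)·(I/Q) = 0.00435618 × (38523/389.626) = 0.431.

0.431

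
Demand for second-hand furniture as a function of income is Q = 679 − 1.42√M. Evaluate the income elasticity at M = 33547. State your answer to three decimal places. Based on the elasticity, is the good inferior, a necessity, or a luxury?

-0.310 (inferior good)

At M = 33547: Q = 418.915.
dQ/dM = -1.42/(2√M) = -0.00387643 at this income.
η = (dQ/dM)·(M/Q) = -0.00387643 × (33547/418.915) = -0.310.
Since η < 0, the good is an inferior good.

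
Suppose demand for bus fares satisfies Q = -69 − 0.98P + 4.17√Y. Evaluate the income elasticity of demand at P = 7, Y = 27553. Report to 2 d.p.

At P = 7, Y = 27553: Q = 616.322.
Holding P constant, ∂Q/∂Y = 4.17/(2√Y) = 0.0125609.
η_Y = (∂Q/∂Y)·(Y/Q) = 0.0125609 × (27553/616.322) = 0.56.

0.56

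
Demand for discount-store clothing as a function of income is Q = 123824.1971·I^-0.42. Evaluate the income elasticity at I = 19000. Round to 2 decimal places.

-0.42

For Q = A·I^β the income elasticity is constant and equal to β.
Here β = -0.42, so η = -0.42.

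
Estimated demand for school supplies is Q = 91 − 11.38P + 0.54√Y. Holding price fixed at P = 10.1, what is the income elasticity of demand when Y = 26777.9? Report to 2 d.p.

0.69

At P = 10.1, Y = 26777.9: Q = 64.427.
Holding P constant, ∂Q/∂Y = 0.54/(2√Y) = 0.00164997.
η_Y = (∂Q/∂Y)·(Y/Q) = 0.00164997 × (26777.9/64.427) = 0.69.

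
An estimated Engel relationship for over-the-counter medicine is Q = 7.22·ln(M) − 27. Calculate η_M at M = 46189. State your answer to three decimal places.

At M = 46189: Q = 50.546.
dQ/dM = 7.22/M = 0.000156314 at this income.
η = (dQ/dM)·(M/Q) = 0.000156314 × (46189/50.546) = 0.143.

0.143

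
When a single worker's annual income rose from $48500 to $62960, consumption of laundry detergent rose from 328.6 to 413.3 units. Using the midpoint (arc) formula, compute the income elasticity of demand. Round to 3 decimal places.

ΔQ = 413.3 − 328.6 = 84.7; midpoint Q̄ = (328.6 + 413.3)/2 = 370.95.
ΔI = 62960 − 48500 = 14460; midpoint Ī = (48500 + 62960)/2 = 55730.
η = (ΔQ/Q̄) ÷ (ΔI/Ī) = (84.7/370.95) ÷ (14460/55730) = 0.880.

0.880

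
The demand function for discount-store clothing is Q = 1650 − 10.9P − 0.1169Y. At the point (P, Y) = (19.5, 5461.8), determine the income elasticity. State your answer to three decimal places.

At P = 19.5, Y = 5461.8: Q = 798.966.
Holding P constant, ∂Q/∂Y = −0.1169.
η_Y = (∂Q/∂Y)·(Y/Q) = -0.1169 × (5461.8/798.966) = -0.799.

-0.799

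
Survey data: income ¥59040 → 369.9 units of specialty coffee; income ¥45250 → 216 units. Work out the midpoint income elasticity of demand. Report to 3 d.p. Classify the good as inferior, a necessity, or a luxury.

1.987 (luxury)

ΔQ = 216 − 369.9 = -153.9; midpoint Q̄ = (369.9 + 216)/2 = 292.95.
ΔI = 45250 − 59040 = -13790; midpoint Ī = (59040 + 45250)/2 = 52145.
η = (ΔQ/Q̄) ÷ (ΔI/Ī) = (-153.9/292.95) ÷ (-13790/52145) = 1.987.
η > 1 ⇒ luxury.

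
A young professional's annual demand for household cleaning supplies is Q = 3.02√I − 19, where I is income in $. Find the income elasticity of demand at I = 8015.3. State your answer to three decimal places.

At I = 8015.3: Q = 251.375.
dQ/dI = 3.02/(2√I) = 0.0168662 at this income.
η = (dQ/dI)·(I/Q) = 0.0168662 × (8015.3/251.375) = 0.538.

0.538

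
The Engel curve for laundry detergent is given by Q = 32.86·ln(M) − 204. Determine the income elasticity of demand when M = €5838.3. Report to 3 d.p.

At M = 5838.3: Q = 80.968.
dQ/dM = 32.86/M = 0.00562835 at this income.
η = (dQ/dM)·(M/Q) = 0.00562835 × (5838.3/80.968) = 0.406.

0.406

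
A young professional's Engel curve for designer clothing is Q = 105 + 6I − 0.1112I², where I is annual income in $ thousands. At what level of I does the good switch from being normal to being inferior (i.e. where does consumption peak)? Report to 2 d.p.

26.98

dQ/dI = 6 − 0.2224I.
The good is inferior where dQ/dI < 0. Setting dQ/dI = 0 gives I = 6 / 0.2224 = 26.98.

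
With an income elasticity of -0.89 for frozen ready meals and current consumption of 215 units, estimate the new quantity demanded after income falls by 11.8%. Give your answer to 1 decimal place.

%ΔQ ≈ η × %ΔI = -0.89 × (-11.8%) = 10.502%.
New Q ≈ 215 × (1 + 0.10502) = 237.6.

237.6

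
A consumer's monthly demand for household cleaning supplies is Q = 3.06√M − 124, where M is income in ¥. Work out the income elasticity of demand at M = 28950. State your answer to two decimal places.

0.66

At M = 28950: Q = 396.650.
dQ/dM = 3.06/(2√M) = 0.00899222 at this income.
η = (dQ/dM)·(M/Q) = 0.00899222 × (28950/396.650) = 0.66.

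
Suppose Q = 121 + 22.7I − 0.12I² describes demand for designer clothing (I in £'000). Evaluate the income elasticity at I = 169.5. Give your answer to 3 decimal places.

-5.849

At I = 169.5: Q = 521.0200.
dQ/dI = 22.7 − 0.24I = -17.98000.
η = (dQ/dI)·(I/Q) = -17.98000 × (169.5/521.0200) = -5.849.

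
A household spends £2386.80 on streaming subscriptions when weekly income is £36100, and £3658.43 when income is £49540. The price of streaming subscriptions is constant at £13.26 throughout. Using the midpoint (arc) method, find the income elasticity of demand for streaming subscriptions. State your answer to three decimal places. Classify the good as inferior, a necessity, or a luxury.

With a constant price, Q₁ = 2386.80/13.26 = 180.000 and Q₂ = 3658.43/13.26 = 275.900 (equivalently, work directly with expenditure since P cancels).
Midpoint %ΔQ = (3658.43 − 2386.80)/3022.62 = 0.42071; midpoint %ΔI = (49540 − 36100)/42820 = 0.31387.
η = 0.42071 / 0.31387 = 1.340.
η > 1 ⇒ luxury.

1.340 (luxury)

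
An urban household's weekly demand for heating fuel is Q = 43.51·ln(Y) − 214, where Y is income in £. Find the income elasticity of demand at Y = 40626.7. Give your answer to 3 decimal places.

At Y = 40626.7: Q = 247.736.
dQ/dY = 43.51/Y = 0.00107097 at this income.
η = (dQ/dY)·(Y/Q) = 0.00107097 × (40626.7/247.736) = 0.176.

0.176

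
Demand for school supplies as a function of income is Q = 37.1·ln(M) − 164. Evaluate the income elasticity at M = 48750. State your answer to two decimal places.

0.16

At M = 48750: Q = 236.474.
dQ/dM = 37.1/M = 0.000761026 at this income.
η = (dQ/dM)·(M/Q) = 0.000761026 × (48750/236.474) = 0.16.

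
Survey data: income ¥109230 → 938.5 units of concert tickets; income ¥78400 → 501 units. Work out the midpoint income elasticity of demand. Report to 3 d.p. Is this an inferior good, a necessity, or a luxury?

1.850 (luxury)

ΔQ = 501 − 938.5 = -437.5; midpoint Q̄ = (938.5 + 501)/2 = 719.75.
ΔI = 78400 − 109230 = -30830; midpoint Ī = (109230 + 78400)/2 = 93815.
η = (ΔQ/Q̄) ÷ (ΔI/Ī) = (-437.5/719.75) ÷ (-30830/93815) = 1.850.
η > 1 ⇒ luxury.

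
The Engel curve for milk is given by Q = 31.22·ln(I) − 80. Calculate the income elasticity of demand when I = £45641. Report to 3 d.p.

0.122

At I = 45641: Q = 254.946.
dQ/dI = 31.22/I = 0.000684034 at this income.
η = (dQ/dI)·(I/Q) = 0.000684034 × (45641/254.946) = 0.122.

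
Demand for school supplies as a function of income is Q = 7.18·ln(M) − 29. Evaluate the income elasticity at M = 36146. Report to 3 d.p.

0.155

At M = 36146: Q = 46.356.
dQ/dM = 7.18/M = 0.000198639 at this income.
η = (dQ/dM)·(M/Q) = 0.000198639 × (36146/46.356) = 0.155.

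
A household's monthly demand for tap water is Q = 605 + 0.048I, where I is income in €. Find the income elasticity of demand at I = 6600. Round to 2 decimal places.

0.34

At I = 6600: Q = 921.800.
dQ/dI = 0.048.
η = (dQ/dI)·(I/Q) = 0.048 × (6600/921.800) = 0.34.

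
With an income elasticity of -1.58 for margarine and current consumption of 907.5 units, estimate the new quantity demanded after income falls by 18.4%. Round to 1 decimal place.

1171.3

%ΔQ ≈ η × %ΔI = -1.58 × (-18.4%) = 29.072%.
New Q ≈ 907.5 × (1 + 0.29072) = 1171.3.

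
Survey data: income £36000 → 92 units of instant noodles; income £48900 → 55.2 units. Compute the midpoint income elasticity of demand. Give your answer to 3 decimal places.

-1.645

ΔQ = 55.2 − 92 = -36.8; midpoint Q̄ = (92 + 55.2)/2 = 73.6.
ΔI = 48900 − 36000 = 12900; midpoint Ī = (36000 + 48900)/2 = 42450.
η = (ΔQ/Q̄) ÷ (ΔI/Ī) = (-36.8/73.6) ÷ (12900/42450) = -1.645.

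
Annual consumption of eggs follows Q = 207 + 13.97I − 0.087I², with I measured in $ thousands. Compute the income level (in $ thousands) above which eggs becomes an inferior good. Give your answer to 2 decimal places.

80.29

dQ/dI = 13.97 − 0.174I.
The good is inferior where dQ/dI < 0. Setting dQ/dI = 0 gives I = 13.97 / 0.174 = 80.29.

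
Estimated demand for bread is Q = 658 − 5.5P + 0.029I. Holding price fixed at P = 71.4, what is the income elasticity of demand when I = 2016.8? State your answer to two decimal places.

0.18

At P = 71.4, I = 2016.8: Q = 323.787.
Holding P constant, ∂Q/∂I = 0.029.
η_I = (∂Q/∂I)·(I/Q) = 0.029 × (2016.8/323.787) = 0.18.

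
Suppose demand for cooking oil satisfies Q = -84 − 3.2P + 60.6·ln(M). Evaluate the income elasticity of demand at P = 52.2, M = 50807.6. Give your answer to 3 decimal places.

0.149

At P = 52.2, M = 50807.6: Q = 405.610.
Holding P constant, ∂Q/∂M = 60.6/M = 0.00119273.
η_M = (∂Q/∂M)·(M/Q) = 0.00119273 × (50807.6/405.610) = 0.149.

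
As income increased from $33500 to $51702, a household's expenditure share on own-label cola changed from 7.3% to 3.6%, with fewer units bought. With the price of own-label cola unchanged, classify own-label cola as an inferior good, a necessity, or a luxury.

inferior good

Quantity demanded falls as income rises, so η < 0.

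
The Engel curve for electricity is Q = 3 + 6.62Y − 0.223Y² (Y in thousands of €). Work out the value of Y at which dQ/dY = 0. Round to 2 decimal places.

14.84

dQ/dY = 6.62 − 0.446Y.
The good is inferior where dQ/dY < 0. Setting dQ/dY = 0 gives Y = 6.62 / 0.446 = 14.84.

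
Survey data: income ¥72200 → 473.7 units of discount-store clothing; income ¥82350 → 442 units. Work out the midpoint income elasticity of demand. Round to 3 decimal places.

ΔQ = 442 − 473.7 = -31.7; midpoint Q̄ = (473.7 + 442)/2 = 457.85.
ΔI = 82350 − 72200 = 10150; midpoint Ī = (72200 + 82350)/2 = 77275.
η = (ΔQ/Q̄) ÷ (ΔI/Ī) = (-31.7/457.85) ÷ (10150/77275) = -0.527.

-0.527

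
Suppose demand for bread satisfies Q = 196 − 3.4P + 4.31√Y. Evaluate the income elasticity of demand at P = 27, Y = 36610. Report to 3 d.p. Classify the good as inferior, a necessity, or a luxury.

0.444 (necessity)

At P = 27, Y = 36610: Q = 928.864.
Holding P constant, ∂Q/∂Y = 4.31/(2√Y) = 0.0112628.
η_Y = (∂Q/∂Y)·(Y/Q) = 0.0112628 × (36610/928.864) = 0.444.
Since 0 < η < 1, this is a necessity.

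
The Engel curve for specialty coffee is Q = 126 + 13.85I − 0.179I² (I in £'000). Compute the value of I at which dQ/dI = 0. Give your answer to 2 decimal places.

dQ/dI = 13.85 − 0.358I.
The good is inferior where dQ/dI < 0. Setting dQ/dI = 0 gives I = 13.85 / 0.358 = 38.69.

38.69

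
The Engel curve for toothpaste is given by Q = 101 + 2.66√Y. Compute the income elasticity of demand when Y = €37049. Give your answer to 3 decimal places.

0.418

At Y = 37049: Q = 613.000.
dQ/dY = 2.66/(2√Y) = 0.00690977 at this income.
η = (dQ/dY)·(Y/Q) = 0.00690977 × (37049/613.000) = 0.418.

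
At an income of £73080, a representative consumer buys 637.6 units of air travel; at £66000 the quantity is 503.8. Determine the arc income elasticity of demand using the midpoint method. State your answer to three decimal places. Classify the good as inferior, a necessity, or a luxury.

ΔQ = 503.8 − 637.6 = -133.8; midpoint Q̄ = (637.6 + 503.8)/2 = 570.7.
ΔI = 66000 − 73080 = -7080; midpoint Ī = (73080 + 66000)/2 = 69540.
η = (ΔQ/Q̄) ÷ (ΔI/Ī) = (-133.8/570.7) ÷ (-7080/69540) = 2.303.
η > 1 ⇒ luxury.

2.303 (luxury)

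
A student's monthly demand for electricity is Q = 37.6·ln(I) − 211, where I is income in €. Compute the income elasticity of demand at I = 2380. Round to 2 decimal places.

At I = 2380: Q = 81.335.
dQ/dI = 37.6/I = 0.0157983 at this income.
η = (dQ/dI)·(I/Q) = 0.0157983 × (2380/81.335) = 0.46.

0.46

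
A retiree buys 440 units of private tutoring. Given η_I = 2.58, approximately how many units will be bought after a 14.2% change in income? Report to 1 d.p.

601.2

%ΔQ ≈ η × %ΔI = 2.58 × 14.2% = 36.636%.
New Q ≈ 440 × (1 + 0.36636) = 601.2.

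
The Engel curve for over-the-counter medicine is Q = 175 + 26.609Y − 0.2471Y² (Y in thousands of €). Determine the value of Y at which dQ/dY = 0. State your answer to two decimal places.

dQ/dY = 26.609 − 0.4942Y.
The good is inferior where dQ/dY < 0. Setting dQ/dY = 0 gives Y = 26.609 / 0.4942 = 53.84.

53.84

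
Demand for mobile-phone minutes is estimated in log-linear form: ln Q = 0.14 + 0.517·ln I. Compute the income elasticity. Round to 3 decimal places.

0.517

In a log-linear demand, the coefficient on ln I is the income elasticity.
So η = 0.517.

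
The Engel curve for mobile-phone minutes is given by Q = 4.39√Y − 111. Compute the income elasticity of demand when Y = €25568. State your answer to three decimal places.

0.594

At Y = 25568: Q = 590.961.
dQ/dY = 4.39/(2√Y) = 0.0137273 at this income.
η = (dQ/dY)·(Y/Q) = 0.0137273 × (25568/590.961) = 0.594.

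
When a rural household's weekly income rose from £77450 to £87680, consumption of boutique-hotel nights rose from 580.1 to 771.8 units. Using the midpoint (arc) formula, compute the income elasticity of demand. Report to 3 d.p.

2.289

ΔQ = 771.8 − 580.1 = 191.7; midpoint Q̄ = (580.1 + 771.8)/2 = 675.95.
ΔI = 87680 − 77450 = 10230; midpoint Ī = (77450 + 87680)/2 = 82565.
η = (ΔQ/Q̄) ÷ (ΔI/Ī) = (191.7/675.95) ÷ (10230/82565) = 2.289.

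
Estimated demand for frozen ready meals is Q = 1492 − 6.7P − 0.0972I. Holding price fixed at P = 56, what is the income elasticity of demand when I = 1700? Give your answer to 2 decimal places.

At P = 56, I = 1700: Q = 951.560.
Holding P constant, ∂Q/∂I = −0.0972.
η_I = (∂Q/∂I)·(I/Q) = -0.0972 × (1700/951.560) = -0.17.

-0.17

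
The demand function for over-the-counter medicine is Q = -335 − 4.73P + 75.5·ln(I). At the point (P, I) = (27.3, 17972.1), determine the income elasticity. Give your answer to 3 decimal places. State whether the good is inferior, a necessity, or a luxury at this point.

At P = 27.3, I = 17972.1: Q = 275.512.
Holding P constant, ∂Q/∂I = 75.5/I = 0.00420096.
η_I = (∂Q/∂I)·(I/Q) = 0.00420096 × (17972.1/275.512) = 0.274.
Since 0 < η < 1, this is a necessity.

0.274 (necessity)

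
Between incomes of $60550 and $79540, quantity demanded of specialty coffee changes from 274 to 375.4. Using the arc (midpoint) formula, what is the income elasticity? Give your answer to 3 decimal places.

1.152

ΔQ = 375.4 − 274 = 101.4; midpoint Q̄ = (274 + 375.4)/2 = 324.7.
ΔI = 79540 − 60550 = 18990; midpoint Ī = (60550 + 79540)/2 = 70045.
η = (ΔQ/Q̄) ÷ (ΔI/Ī) = (101.4/324.7) ÷ (18990/70045) = 1.152.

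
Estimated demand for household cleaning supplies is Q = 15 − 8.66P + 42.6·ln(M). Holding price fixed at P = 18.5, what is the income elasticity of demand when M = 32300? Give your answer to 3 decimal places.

0.143

At P = 18.5, M = 32300: Q = 297.098.
Holding P constant, ∂Q/∂M = 42.6/M = 0.00131889.
η_M = (∂Q/∂M)·(M/Q) = 0.00131889 × (32300/297.098) = 0.143.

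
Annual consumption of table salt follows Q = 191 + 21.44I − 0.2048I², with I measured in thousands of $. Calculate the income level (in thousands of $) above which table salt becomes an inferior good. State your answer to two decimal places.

dQ/dI = 21.44 − 0.4096I.
The good is inferior where dQ/dI < 0. Setting dQ/dI = 0 gives I = 21.44 / 0.4096 = 52.34.

52.34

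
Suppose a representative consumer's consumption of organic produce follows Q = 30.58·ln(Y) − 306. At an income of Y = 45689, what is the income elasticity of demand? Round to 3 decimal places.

At Y = 45689: Q = 22.112.
dQ/dY = 30.58/Y = 0.000669308 at this income.
η = (dQ/dY)·(Y/Q) = 0.000669308 × (45689/22.112) = 1.383.

1.383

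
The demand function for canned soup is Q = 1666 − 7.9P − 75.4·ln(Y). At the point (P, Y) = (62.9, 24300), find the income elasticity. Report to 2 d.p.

-0.18

At P = 62.9, Y = 24300: Q = 407.683.
Holding P constant, ∂Q/∂Y = -75.4/Y = -0.00310288.
η_Y = (∂Q/∂Y)·(Y/Q) = -0.00310288 × (24300/407.683) = -0.18.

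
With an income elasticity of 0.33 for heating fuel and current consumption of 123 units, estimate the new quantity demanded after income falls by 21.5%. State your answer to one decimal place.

114.3

%ΔQ ≈ η × %ΔI = 0.33 × (-21.5%) = -7.095%.
New Q ≈ 123 × (1 − 0.07095) = 114.3.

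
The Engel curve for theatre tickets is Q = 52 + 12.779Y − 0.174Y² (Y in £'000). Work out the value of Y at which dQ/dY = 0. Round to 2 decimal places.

36.72

dQ/dY = 12.779 − 0.348Y.
The good is inferior where dQ/dY < 0. Setting dQ/dY = 0 gives Y = 12.779 / 0.348 = 36.72.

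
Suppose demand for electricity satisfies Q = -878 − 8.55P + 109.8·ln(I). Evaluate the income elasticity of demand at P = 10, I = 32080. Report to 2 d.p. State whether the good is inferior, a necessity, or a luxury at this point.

At P = 10, I = 32080: Q = 175.783.
Holding P constant, ∂Q/∂I = 109.8/I = 0.00342269.
η_I = (∂Q/∂I)·(I/Q) = 0.00342269 × (32080/175.783) = 0.62.
Since 0 < η < 1, this is a necessity.

0.62 (necessity)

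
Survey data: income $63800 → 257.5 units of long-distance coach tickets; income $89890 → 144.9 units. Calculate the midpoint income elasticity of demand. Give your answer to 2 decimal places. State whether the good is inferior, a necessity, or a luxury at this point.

-1.65 (inferior good)

ΔQ = 144.9 − 257.5 = -112.6; midpoint Q̄ = (257.5 + 144.9)/2 = 201.2.
ΔI = 89890 − 63800 = 26090; midpoint Ī = (63800 + 89890)/2 = 76845.
η = (ΔQ/Q̄) ÷ (ΔI/Ī) = (-112.6/201.2) ÷ (26090/76845) = -1.65.
η < 0 ⇒ inferior good.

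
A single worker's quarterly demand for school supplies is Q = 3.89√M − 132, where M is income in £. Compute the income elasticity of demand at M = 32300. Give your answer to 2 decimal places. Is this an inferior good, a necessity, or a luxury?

At M = 32300: Q = 567.119.
dQ/dM = 3.89/(2√M) = 0.0108223 at this income.
η = (dQ/dM)·(M/Q) = 0.0108223 × (32300/567.119) = 0.62.
Since 0 < η < 1, the good is a necessity.

0.62 (necessity)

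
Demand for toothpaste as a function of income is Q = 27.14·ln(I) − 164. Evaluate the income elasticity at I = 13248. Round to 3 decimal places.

At I = 13248: Q = 93.602.
dQ/dI = 27.14/I = 0.00204861 at this income.
η = (dQ/dI)·(I/Q) = 0.00204861 × (13248/93.602) = 0.290.

0.290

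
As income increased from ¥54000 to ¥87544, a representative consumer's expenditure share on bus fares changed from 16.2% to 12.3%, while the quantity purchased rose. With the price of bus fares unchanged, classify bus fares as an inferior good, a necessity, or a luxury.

Quantity rises but the budget share falls as income rises, so 0 < η < 1.

necessity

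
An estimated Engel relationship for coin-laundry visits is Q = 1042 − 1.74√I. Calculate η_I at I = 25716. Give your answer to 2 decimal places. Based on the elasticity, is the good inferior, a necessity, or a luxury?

-0.18 (inferior good)

At I = 25716: Q = 762.970.
dQ/dI = -1.74/(2√I) = -0.00542522 at this income.
η = (dQ/dI)·(I/Q) = -0.00542522 × (25716/762.970) = -0.18.
Since η < 0, the good is an inferior good.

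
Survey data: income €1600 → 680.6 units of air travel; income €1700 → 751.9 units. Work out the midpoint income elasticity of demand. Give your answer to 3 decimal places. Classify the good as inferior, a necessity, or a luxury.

ΔQ = 751.9 − 680.6 = 71.3; midpoint Q̄ = (680.6 + 751.9)/2 = 716.25.
ΔI = 1700 − 1600 = 100; midpoint Ī = (1600 + 1700)/2 = 1650.
η = (ΔQ/Q̄) ÷ (ΔI/Ī) = (71.3/716.25) ÷ (100/1650) = 1.643.
η > 1 ⇒ luxury.

1.643 (luxury)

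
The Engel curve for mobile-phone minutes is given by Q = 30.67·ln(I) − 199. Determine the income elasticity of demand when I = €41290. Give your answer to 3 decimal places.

At I = 41290: Q = 126.972.
dQ/dI = 30.67/I = 0.000742795 at this income.
η = (dQ/dI)·(I/Q) = 0.000742795 × (41290/126.972) = 0.242.

0.242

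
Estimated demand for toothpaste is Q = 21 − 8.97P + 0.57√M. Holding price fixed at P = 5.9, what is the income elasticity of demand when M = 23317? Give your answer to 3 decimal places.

At P = 5.9, M = 23317: Q = 55.115.
Holding P constant, ∂Q/∂M = 0.57/(2√M) = 0.00186642.
η_M = (∂Q/∂M)·(M/Q) = 0.00186642 × (23317/55.115) = 0.790.

0.790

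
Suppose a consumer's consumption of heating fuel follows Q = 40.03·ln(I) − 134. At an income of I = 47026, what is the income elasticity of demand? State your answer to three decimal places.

0.135

At I = 47026: Q = 296.661.
dQ/dI = 40.03/I = 0.000851231 at this income.
η = (dQ/dI)·(I/Q) = 0.000851231 × (47026/296.661) = 0.135.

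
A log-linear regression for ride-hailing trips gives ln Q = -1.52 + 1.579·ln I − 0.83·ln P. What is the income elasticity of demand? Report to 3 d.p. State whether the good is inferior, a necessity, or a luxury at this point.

1.579 (luxury)

In a log-linear demand, the coefficient on ln I is the income elasticity.
So η = 1.579.
η > 1 ⇒ luxury.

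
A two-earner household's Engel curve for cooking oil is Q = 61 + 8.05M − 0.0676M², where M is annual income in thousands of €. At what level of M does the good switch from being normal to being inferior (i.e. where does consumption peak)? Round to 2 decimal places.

59.54

dQ/dM = 8.05 − 0.1352M.
The good is inferior where dQ/dM < 0. Setting dQ/dM = 0 gives M = 8.05 / 0.1352 = 59.54.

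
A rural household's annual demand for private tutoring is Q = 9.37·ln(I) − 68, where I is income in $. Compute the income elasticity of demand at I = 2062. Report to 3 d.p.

At I = 2062: Q = 3.507.
dQ/dI = 9.37/I = 0.00454413 at this income.
η = (dQ/dI)·(I/Q) = 0.00454413 × (2062/3.507) = 2.672.

2.672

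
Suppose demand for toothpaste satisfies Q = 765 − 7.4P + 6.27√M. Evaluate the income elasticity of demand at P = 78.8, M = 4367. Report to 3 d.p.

At P = 78.8, M = 4367: Q = 596.222.
Holding P constant, ∂Q/∂M = 6.27/(2√M) = 0.0474401.
η_M = (∂Q/∂M)·(M/Q) = 0.0474401 × (4367/596.222) = 0.347.

0.347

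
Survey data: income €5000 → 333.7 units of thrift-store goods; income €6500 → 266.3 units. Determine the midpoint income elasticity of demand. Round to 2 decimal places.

-0.86

ΔQ = 266.3 − 333.7 = -67.4; midpoint Q̄ = (333.7 + 266.3)/2 = 300.
ΔI = 6500 − 5000 = 1500; midpoint Ī = (5000 + 6500)/2 = 5750.
η = (ΔQ/Q̄) ÷ (ΔI/Ī) = (-67.4/300) ÷ (1500/5750) = -0.86.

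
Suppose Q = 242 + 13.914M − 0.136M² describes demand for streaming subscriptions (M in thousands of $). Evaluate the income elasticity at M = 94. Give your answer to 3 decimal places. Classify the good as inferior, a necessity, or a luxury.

-3.146 (inferior good)

At M = 94: Q = 348.2200.
dQ/dM = 13.914 − 0.272M = -11.65400.
η = (dQ/dM)·(M/Q) = -11.65400 × (94/348.2200) = -3.146.
η < 0 ⇒ inferior good.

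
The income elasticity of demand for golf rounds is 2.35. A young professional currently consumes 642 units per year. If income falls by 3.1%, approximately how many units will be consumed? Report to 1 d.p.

595.2

%ΔQ ≈ η × %ΔI = 2.35 × (-3.1%) = -7.285%.
New Q ≈ 642 × (1 − 0.07285) = 595.2.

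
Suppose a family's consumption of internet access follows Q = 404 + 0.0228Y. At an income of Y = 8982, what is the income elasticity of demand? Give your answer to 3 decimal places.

At Y = 8982: Q = 608.790.
dQ/dY = 0.0228.
η = (dQ/dY)·(Y/Q) = 0.0228 × (8982/608.790) = 0.336.

0.336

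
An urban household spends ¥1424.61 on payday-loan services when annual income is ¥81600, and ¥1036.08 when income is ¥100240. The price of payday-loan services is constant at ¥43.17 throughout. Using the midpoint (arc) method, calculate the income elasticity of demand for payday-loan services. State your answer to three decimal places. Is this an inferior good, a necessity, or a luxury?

With a constant price, Q₁ = 1424.61/43.17 = 33.000 and Q₂ = 1036.08/43.17 = 24.000 (equivalently, work directly with expenditure since P cancels).
Midpoint %ΔQ = (1036.08 − 1424.61)/1230.34 = -0.31579; midpoint %ΔI = (100240 − 81600)/90920 = 0.20502.
η = -0.31579 / 0.20502 = -1.540.
η < 0 ⇒ inferior good.

-1.540 (inferior good)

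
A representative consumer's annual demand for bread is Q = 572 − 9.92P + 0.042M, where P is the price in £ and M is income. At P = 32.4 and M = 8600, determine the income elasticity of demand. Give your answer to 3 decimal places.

At P = 32.4, M = 8600: Q = 611.792.
Holding P constant, ∂Q/∂M = 0.042.
η_M = (∂Q/∂M)·(M/Q) = 0.042 × (8600/611.792) = 0.590.

0.590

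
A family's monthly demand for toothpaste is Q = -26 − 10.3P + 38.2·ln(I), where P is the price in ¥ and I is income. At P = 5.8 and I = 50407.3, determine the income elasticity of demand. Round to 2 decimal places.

0.12

At P = 5.8, I = 50407.3: Q = 327.885.
Holding P constant, ∂Q/∂I = 38.2/I = 0.000757827.
η_I = (∂Q/∂I)·(I/Q) = 0.000757827 × (50407.3/327.885) = 0.12.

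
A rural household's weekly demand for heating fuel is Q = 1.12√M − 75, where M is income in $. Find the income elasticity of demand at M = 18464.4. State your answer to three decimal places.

0.986

At M = 18464.4: Q = 77.190.
dQ/dM = 1.12/(2√M) = 0.00412117 at this income.
η = (dQ/dM)·(M/Q) = 0.00412117 × (18464.4/77.190) = 0.986.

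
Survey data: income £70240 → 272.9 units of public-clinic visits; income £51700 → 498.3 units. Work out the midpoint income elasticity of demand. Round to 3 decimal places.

-1.922

ΔQ = 498.3 − 272.9 = 225.4; midpoint Q̄ = (272.9 + 498.3)/2 = 385.6.
ΔI = 51700 − 70240 = -18540; midpoint Ī = (70240 + 51700)/2 = 60970.
η = (ΔQ/Q̄) ÷ (ΔI/Ī) = (225.4/385.6) ÷ (-18540/60970) = -1.922.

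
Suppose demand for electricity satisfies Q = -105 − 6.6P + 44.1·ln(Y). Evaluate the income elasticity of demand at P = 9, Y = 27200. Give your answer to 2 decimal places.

At P = 9, Y = 27200: Q = 285.904.
Holding P constant, ∂Q/∂Y = 44.1/Y = 0.00162132.
η_Y = (∂Q/∂Y)·(Y/Q) = 0.00162132 × (27200/285.904) = 0.15.

0.15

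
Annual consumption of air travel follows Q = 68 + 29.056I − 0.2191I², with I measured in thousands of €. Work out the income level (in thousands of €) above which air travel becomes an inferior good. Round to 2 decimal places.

dQ/dI = 29.056 − 0.4382I.
The good is inferior where dQ/dI < 0. Setting dQ/dI = 0 gives I = 29.056 / 0.4382 = 66.31.

66.31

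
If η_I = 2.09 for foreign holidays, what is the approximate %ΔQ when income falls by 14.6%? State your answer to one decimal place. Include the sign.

%ΔQ ≈ η × %ΔI = 2.09 × (-14.6%) = -30.5%.

-30.5%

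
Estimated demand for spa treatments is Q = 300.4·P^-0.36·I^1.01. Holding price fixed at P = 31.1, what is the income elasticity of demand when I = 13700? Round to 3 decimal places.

For a multiplicative demand Q = A·P^α·I^β, the income elasticity is β everywhere.
Here β = 1.01, so η = 1.010.

1.010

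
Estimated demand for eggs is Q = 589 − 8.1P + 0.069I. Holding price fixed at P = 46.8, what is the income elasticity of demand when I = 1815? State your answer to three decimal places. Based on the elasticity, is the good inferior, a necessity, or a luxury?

0.374 (necessity)

At P = 46.8, I = 1815: Q = 335.155.
Holding P constant, ∂Q/∂I = 0.069.
η_I = (∂Q/∂I)·(I/Q) = 0.069 × (1815/335.155) = 0.374.
Since 0 < η < 1, this is a necessity.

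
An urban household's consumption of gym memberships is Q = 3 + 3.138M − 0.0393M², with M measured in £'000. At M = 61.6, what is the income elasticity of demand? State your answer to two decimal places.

At M = 61.6: Q = 47.1746.
dQ/dM = 3.138 − 0.0786M = -1.70376.
η = (dQ/dM)·(M/Q) = -1.70376 × (61.6/47.1746) = -2.22.

-2.22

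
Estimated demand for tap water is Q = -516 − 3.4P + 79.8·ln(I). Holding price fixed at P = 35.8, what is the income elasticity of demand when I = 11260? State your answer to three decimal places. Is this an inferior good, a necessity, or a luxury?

At P = 35.8, I = 11260: Q = 106.735.
Holding P constant, ∂Q/∂I = 79.8/I = 0.00708703.
η_I = (∂Q/∂I)·(I/Q) = 0.00708703 × (11260/106.735) = 0.748.
Since 0 < η < 1, this is a necessity.

0.748 (necessity)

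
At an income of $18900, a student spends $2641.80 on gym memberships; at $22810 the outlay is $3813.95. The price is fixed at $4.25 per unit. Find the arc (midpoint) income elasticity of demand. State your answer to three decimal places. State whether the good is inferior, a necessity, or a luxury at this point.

1.937 (luxury)

With a constant price, Q₁ = 2641.80/4.25 = 621.600 and Q₂ = 3813.95/4.25 = 897.400 (equivalently, work directly with expenditure since P cancels).
Midpoint %ΔQ = (3813.95 − 2641.80)/3227.88 = 0.36313; midpoint %ΔI = (22810 − 18900)/20855 = 0.18749.
η = 0.36313 / 0.18749 = 1.937.
η > 1 ⇒ luxury.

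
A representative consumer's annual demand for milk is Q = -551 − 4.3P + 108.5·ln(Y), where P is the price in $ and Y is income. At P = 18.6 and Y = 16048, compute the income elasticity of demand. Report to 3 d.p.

At P = 18.6, Y = 16048: Q = 419.662.
Holding P constant, ∂Q/∂Y = 108.5/Y = 0.00676097.
η_Y = (∂Q/∂Y)·(Y/Q) = 0.00676097 × (16048/419.662) = 0.259.

0.259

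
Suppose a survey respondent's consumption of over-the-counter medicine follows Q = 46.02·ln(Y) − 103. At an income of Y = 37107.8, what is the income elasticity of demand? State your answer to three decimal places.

0.121

At Y = 37107.8: Q = 381.203.
dQ/dY = 46.02/Y = 0.00124017 at this income.
η = (dQ/dY)·(Y/Q) = 0.00124017 × (37107.8/381.203) = 0.121.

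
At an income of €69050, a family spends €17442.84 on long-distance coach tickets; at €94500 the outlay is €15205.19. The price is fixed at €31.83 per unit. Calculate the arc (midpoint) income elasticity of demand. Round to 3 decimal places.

With a constant price, Q₁ = 17442.84/31.83 = 548.000 and Q₂ = 15205.19/31.83 = 477.700 (equivalently, work directly with expenditure since P cancels).
Midpoint %ΔQ = (15205.19 − 17442.84)/16324.02 = -0.13708; midpoint %ΔI = (94500 − 69050)/81775 = 0.31122.
η = -0.13708 / 0.31122 = -0.440.

-0.440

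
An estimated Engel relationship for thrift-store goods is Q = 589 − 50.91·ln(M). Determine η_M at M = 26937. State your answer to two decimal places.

At M = 26937: Q = 69.654.
dQ/dM = -50.91/M = -0.00188997 at this income.
η = (dQ/dM)·(M/Q) = -0.00188997 × (26937/69.654) = -0.73.

-0.73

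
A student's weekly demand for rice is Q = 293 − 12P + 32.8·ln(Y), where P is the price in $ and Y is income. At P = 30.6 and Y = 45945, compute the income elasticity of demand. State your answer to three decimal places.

At P = 30.6, Y = 45945: Q = 277.915.
Holding P constant, ∂Q/∂Y = 32.8/Y = 0.000713897.
η_Y = (∂Q/∂Y)·(Y/Q) = 0.000713897 × (45945/277.915) = 0.118.

0.118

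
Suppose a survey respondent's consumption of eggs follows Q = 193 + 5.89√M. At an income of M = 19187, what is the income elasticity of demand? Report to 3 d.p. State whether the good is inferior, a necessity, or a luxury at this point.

0.404 (necessity)

At M = 19187: Q = 1008.866.
dQ/dM = 5.89/(2√M) = 0.0212609 at this income.
η = (dQ/dM)·(M/Q) = 0.0212609 × (19187/1008.866) = 0.404.
Since 0 < η < 1, the good is a necessity.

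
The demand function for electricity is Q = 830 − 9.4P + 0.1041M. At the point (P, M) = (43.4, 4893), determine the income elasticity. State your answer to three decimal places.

0.547

At P = 43.4, M = 4893: Q = 931.401.
Holding P constant, ∂Q/∂M = 0.1041.
η_M = (∂Q/∂M)·(M/Q) = 0.1041 × (4893/931.401) = 0.547.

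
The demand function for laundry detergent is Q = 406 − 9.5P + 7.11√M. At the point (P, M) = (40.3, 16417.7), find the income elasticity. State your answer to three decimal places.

0.488

At P = 40.3, M = 16417.7: Q = 934.165.
Holding P constant, ∂Q/∂M = 7.11/(2√M) = 0.0277449.
η_M = (∂Q/∂M)·(M/Q) = 0.0277449 × (16417.7/934.165) = 0.488.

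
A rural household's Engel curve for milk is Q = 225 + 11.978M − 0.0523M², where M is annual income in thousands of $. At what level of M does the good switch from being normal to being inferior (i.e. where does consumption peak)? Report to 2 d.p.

114.51

dQ/dM = 11.978 − 0.1046M.
The good is inferior where dQ/dM < 0. Setting dQ/dM = 0 gives M = 11.978 / 0.1046 = 114.51.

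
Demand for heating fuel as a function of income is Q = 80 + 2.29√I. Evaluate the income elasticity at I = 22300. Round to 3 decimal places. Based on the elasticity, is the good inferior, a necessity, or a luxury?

0.405 (necessity)

At I = 22300: Q = 421.970.
dQ/dI = 2.29/(2√I) = 0.00766749 at this income.
η = (dQ/dI)·(I/Q) = 0.00766749 × (22300/421.970) = 0.405.
Since 0 < η < 1, the good is a necessity.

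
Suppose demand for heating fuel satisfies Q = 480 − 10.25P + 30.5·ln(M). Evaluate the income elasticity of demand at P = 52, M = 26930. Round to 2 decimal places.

At P = 52, M = 26930: Q = 258.130.
Holding P constant, ∂Q/∂M = 30.5/M = 0.00113257.
η_M = (∂Q/∂M)·(M/Q) = 0.00113257 × (26930/258.130) = 0.12.

0.12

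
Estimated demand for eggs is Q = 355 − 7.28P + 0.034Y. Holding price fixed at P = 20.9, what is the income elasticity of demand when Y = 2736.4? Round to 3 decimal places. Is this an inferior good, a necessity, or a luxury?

At P = 20.9, Y = 2736.4: Q = 295.886.
Holding P constant, ∂Q/∂Y = 0.034.
η_Y = (∂Q/∂Y)·(Y/Q) = 0.034 × (2736.4/295.886) = 0.314.
Since 0 < η < 1, this is a necessity.

0.314 (necessity)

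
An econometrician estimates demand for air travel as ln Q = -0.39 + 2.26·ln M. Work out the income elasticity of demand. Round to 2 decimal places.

In a log-linear demand, the coefficient on ln M is the income elasticity.
So η = 2.26.

2.26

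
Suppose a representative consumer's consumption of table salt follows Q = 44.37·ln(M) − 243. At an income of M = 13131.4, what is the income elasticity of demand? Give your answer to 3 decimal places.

0.250

At M = 13131.4: Q = 177.750.
dQ/dM = 44.37/M = 0.00337892 at this income.
η = (dQ/dM)·(M/Q) = 0.00337892 × (13131.4/177.750) = 0.250.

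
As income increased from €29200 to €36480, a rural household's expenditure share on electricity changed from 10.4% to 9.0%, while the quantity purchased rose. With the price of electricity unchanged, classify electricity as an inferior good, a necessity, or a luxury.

Quantity rises but the budget share falls as income rises, so 0 < η < 1.

necessity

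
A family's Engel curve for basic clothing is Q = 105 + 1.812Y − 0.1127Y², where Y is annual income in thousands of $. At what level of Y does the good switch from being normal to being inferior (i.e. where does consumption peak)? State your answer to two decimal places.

8.04

dQ/dY = 1.812 − 0.2254Y.
The good is inferior where dQ/dY < 0. Setting dQ/dY = 0 gives Y = 1.812 / 0.2254 = 8.04.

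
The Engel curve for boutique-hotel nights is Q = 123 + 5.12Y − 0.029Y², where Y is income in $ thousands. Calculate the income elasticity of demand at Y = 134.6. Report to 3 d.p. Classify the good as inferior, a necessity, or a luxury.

At Y = 134.6: Q = 286.7544.
dQ/dY = 5.12 − 0.058Y = -2.68680.
η = (dQ/dY)·(Y/Q) = -2.68680 × (134.6/286.7544) = -1.261.
η < 0 ⇒ inferior good.

-1.261 (inferior good)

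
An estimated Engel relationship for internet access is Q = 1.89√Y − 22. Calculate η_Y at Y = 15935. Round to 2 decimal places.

At Y = 15935: Q = 216.582.
dQ/dY = 1.89/(2√Y) = 0.0074861 at this income.
η = (dQ/dY)·(Y/Q) = 0.0074861 × (15935/216.582) = 0.55.

0.55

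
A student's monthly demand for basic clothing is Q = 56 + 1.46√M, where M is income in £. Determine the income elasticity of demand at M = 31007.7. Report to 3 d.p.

At M = 31007.7: Q = 313.091.
dQ/dM = 1.46/(2√M) = 0.00414561 at this income.
η = (dQ/dM)·(M/Q) = 0.00414561 × (31007.7/313.091) = 0.411.

0.411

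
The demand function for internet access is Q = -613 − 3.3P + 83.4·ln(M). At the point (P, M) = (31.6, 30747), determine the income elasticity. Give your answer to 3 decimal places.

At P = 31.6, M = 30747: Q = 144.538.
Holding P constant, ∂Q/∂M = 83.4/M = 0.00271246.
η_M = (∂Q/∂M)·(M/Q) = 0.00271246 × (30747/144.538) = 0.577.

0.577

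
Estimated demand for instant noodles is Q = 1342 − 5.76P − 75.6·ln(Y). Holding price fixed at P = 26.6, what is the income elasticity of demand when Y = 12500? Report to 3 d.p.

-0.159

At P = 26.6, Y = 12500: Q = 475.613.
Holding P constant, ∂Q/∂Y = -75.6/Y = -0.006048.
η_Y = (∂Q/∂Y)·(Y/Q) = -0.006048 × (12500/475.613) = -0.159.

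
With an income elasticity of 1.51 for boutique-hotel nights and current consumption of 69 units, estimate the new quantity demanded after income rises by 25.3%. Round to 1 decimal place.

%ΔQ ≈ η × %ΔI = 1.51 × 25.3% = 38.203%.
New Q ≈ 69 × (1 + 0.38203) = 95.4.

95.4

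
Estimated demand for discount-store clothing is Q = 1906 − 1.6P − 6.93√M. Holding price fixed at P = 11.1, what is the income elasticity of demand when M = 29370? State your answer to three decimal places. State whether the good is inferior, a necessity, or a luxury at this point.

-0.848 (inferior good)

At P = 11.1, M = 29370: Q = 700.599.
Holding P constant, ∂Q/∂M = -6.93/(2√M) = -0.0202186.
η_M = (∂Q/∂M)·(M/Q) = -0.0202186 × (29370/700.599) = -0.848.
Since η < 0, this is an inferior good.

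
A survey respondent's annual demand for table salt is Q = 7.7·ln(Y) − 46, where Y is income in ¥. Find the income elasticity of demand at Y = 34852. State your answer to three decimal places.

At Y = 34852: Q = 34.533.
dQ/dY = 7.7/Y = 0.000220934 at this income.
η = (dQ/dY)·(Y/Q) = 0.000220934 × (34852/34.533) = 0.223.

0.223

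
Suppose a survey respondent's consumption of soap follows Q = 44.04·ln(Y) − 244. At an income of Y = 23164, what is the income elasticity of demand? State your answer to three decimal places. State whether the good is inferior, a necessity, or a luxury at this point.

0.222 (necessity)

At Y = 23164: Q = 198.618.
dQ/dY = 44.04/Y = 0.00190123 at this income.
η = (dQ/dY)·(Y/Q) = 0.00190123 × (23164/198.618) = 0.222.
Since 0 < η < 1, the good is a necessity.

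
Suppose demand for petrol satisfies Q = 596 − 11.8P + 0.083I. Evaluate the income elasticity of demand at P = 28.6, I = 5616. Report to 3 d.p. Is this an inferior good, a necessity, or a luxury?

0.643 (necessity)

At P = 28.6, I = 5616: Q = 724.648.
Holding P constant, ∂Q/∂I = 0.083.
η_I = (∂Q/∂I)·(I/Q) = 0.083 × (5616/724.648) = 0.643.
Since 0 < η < 1, this is a necessity.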